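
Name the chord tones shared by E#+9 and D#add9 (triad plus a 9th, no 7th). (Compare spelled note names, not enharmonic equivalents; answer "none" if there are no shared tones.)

E# – D# – F##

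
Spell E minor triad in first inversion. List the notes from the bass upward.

G, B, E

In root position, E minor triad is E–G–B.
First inversion puts the third (G) in the bass.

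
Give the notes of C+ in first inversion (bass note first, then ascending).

E, G#, C

In root position, C+ is C–E–G#.
First inversion puts the third (E) in the bass.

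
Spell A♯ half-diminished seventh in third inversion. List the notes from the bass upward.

G#, A#, C#, E

A♯ half-diminished seventh = A#–C#–E–G#; third inversion → seventh (G#) lowest.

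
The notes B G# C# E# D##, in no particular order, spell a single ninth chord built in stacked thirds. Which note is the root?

C#

Stacking in thirds gives C# – E# – G# – B – D##, so C# is the root — C# dominant seventh sharp nine.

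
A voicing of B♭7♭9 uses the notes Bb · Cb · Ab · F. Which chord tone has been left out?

The full B♭7♭9 chord is Bb, D, F, Ab, Cb.
Comparing with the voicing, the major 3rd (3rd) — D — is absent.

D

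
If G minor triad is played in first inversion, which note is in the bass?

G minor triad in root position is G–B-flat–D.
First inversion places the third in the bass, which is B-flat.

B-flat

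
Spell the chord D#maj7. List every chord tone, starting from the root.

D# F## A# C##

D#maj7 is a major seventh built on D#.
D# — root
F## — major 3rd
A# — perfect 5th
C## — major 7th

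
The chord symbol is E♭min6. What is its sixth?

Root of E♭min6 = Eb. The 6th is a major 6th: Eb up a major 6th → C.

C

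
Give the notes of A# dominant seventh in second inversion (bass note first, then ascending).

A# dominant seventh = A#–C##–E#–G#; second inversion → fifth (E#) lowest.

E#, G#, A#, C##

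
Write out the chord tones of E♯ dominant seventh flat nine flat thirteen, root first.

E-sharp  G-double-sharp  B-sharp  D-sharp  F-sharp  C-sharp

Root E-sharp, quality dominant seventh flat nine flat thirteen:
- root: E-sharp
- major 3rd: G-double-sharp
- perfect 5th: B-sharp
- minor 7th: D-sharp
- minor 9th: F-sharp
- minor 13th: C-sharp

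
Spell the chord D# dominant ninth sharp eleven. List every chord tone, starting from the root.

D#, F##, A#, C#, E#, G##

Root D#, quality dominant ninth sharp eleven:
- root: D#
- major 3rd: F##
- perfect 5th: A#
- minor 7th: C#
- major 9th: E#
- augmented 11th: G##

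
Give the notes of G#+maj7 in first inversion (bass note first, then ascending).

B#, D##, F##, G#

In root position, G#+maj7 is G#–B#–D##–F##.
First inversion puts the third (B#) in the bass.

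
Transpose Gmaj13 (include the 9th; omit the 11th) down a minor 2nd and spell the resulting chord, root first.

F# – A# – C# – E# – G# – D#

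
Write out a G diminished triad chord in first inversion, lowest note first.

Bb – Db – G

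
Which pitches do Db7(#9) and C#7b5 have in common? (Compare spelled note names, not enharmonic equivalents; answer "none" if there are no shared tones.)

none

Db7(#9) = D♭, F, A♭, C♭, E.
C#7b5 = C♯, E♯, G, B.
Shared: none.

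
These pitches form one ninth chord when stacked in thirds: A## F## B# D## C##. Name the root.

Arranged so that each adjacent pair is a third by letter name: B# – D## – F## – A## – C##.
The bottom of that stack, B#, is the root (this is B# major ninth).

B#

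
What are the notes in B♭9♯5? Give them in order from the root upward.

Bb, D, F#, Ab, C

B♭9♯5: dominant ninth sharp five on Bb.
Root: Bb
Major 3rd (3rd): D
Augmented 5th (5th): F#
Minor 7th (7th): Ab
Major 9th (9th): C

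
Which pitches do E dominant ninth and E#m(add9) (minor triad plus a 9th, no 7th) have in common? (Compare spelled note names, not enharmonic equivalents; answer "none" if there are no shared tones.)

G#

E dominant ninth: E G# B D F#
E#m(add9): E# G# B# F##
Common to both → G#.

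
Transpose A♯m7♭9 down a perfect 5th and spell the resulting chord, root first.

D#, F#, A#, C#, E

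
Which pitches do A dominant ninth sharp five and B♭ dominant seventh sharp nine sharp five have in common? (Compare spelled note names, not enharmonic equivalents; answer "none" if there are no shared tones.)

A dominant ninth sharp five: A C-sharp E-sharp G B
B♭ dominant seventh sharp nine sharp five: B-flat D F-sharp A-flat C-sharp
Common to both → C-sharp.

C-sharp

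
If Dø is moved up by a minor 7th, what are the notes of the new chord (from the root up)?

C Eb Gb Bb

Transposed root: D → C (minor 7th up). So we spell C half-diminished seventh:
C — root
Eb — minor 3rd
Gb — diminished 5th
Bb — minor 7th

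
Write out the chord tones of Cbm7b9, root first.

C♭ E𝄫 G♭ B𝄫 D𝄫

Cbm7b9: minor seventh flat nine on C♭.
C♭ — root
E𝄫 — minor 3rd
G♭ — perfect 5th
B𝄫 — minor 7th
D𝄫 — minor 9th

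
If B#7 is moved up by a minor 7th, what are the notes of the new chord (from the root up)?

A# C## E# G#

Transposed root: B# → A# (minor 7th up). So we spell A# dominant seventh:
root → A#
3rd (major 3rd) → C##
5th (perfect 5th) → E#
7th (minor 7th) → G#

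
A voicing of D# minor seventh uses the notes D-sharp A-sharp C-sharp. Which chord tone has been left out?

F-sharp

D# minor seventh = D-sharp, F-sharp, A-sharp, C-sharp. The voicing lacks the 3rd (minor 3rd), F-sharp.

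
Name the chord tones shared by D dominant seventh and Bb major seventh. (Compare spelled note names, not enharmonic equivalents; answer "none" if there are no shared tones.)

D, A

D dominant seventh = D, F-sharp, A, C.
Bb major seventh = B-flat, D, F, A.
Shared: D, A.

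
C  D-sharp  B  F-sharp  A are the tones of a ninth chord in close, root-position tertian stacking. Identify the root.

B

Arranged so that each adjacent pair is a third by letter name: B – D-sharp – F-sharp – A – C.
The bottom of that stack, B, is the root (this is B dominant seventh flat nine).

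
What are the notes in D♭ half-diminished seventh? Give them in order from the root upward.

D-flat, F-flat, A-double-flat, C-flat

D♭ half-diminished seventh is a half-diminished seventh built on D-flat.
Root: D-flat
Minor 3rd (3rd): F-flat
Diminished 5th (5th): A-double-flat
Minor 7th (7th): C-flat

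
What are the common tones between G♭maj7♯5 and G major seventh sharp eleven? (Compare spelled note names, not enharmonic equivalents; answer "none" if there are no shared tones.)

D

G♭maj7♯5: Gb Bb D F
G major seventh sharp eleven: G B D F# C#
Common to both → D.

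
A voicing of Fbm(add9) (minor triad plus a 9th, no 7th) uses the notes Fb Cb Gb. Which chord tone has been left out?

Fbm(add9) = Fb, Abb, Cb, Gb. The voicing lacks the 3rd (minor 3rd), Abb.

Abb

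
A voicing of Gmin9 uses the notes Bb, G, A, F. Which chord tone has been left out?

D

Gmin9 = G, Bb, D, F, A. The voicing lacks the 5th (perfect 5th), D.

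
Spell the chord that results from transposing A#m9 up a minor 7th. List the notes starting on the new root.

Transposed root: A# → G# (minor 7th up). So we spell G# minor ninth:
root → G#
3rd (minor 3rd) → B
5th (perfect 5th) → D#
7th (minor 7th) → F#
9th (major 9th) → A#

G#, B, D#, F#, A#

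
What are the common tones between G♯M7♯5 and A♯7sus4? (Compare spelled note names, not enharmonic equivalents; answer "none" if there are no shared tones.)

G#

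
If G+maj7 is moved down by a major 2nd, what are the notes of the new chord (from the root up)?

F, A, C#, E

Transposed root: G → F (major 2nd down). So we spell F augmented major seventh:
- root: F
- major 3rd: A
- augmented 5th: C#
- major 7th: E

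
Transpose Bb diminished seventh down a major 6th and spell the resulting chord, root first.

D-flat, F-flat, A-double-flat, C-double-flat

A major 6th down from B-flat is D-flat, so the new chord is D-flat diminished seventh.
D-flat — root
F-flat — minor 3rd
A-double-flat — diminished 5th
C-double-flat — diminished 7th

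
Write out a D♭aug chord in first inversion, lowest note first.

In root position, D♭aug is Db–F–A.
First inversion puts the third (F) in the bass.

F, A, Db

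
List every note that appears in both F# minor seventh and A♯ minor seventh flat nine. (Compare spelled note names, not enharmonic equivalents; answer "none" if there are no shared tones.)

C-sharp

F# minor seventh: F-sharp A C-sharp E
A♯ minor seventh flat nine: A-sharp C-sharp E-sharp G-sharp B
Common to both → C-sharp.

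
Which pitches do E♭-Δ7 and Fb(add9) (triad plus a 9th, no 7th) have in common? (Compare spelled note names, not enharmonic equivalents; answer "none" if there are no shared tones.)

Gb

E♭-Δ7: Eb Gb Bb D
Fb(add9): Fb Ab Cb Gb
Common to both → Gb.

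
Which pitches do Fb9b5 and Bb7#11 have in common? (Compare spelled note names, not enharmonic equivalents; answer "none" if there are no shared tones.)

Ab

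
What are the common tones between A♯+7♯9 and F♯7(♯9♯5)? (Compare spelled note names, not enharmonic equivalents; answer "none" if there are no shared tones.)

A#, C##

A♯+7♯9 = A#, C##, E##, G#, B##.
F♯7(♯9♯5) = F#, A#, C##, E, G##.
Shared: A#, C##.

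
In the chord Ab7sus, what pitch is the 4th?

Db

Ab7sus is built on Ab; its 4th is a perfect 4th above the root.
A fourth above A uses the letter D, and the perfect 4th above Ab is Db.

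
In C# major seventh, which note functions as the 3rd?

E#

Root of C# major seventh = C#. The 3rd is a major 3rd: C# up a major 3rd → E#.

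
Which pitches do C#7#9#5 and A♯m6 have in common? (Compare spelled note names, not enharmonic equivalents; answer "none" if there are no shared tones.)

C# – E#

C#7#9#5 = C#, E#, G##, B, D##.
A♯m6 = A#, C#, E#, F##.
Shared: C#, E#.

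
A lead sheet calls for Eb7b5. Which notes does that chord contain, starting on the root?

Eb7b5 is a dominant seventh flat five built on Eb.
- root: Eb
- major 3rd: G
- diminished 5th: Bbb
- minor 7th: Db

Eb G Bbb Db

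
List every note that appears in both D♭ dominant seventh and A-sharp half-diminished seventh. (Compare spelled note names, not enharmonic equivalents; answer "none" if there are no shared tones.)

D♭ dominant seventh = Db, F, Ab, Cb.
A-sharp half-diminished seventh = A#, C#, E, G#.
Shared: none.

none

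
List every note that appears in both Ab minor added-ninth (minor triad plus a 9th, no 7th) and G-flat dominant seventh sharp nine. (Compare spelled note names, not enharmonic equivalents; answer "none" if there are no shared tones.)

Ab minor added-ninth = A-flat, C-flat, E-flat, B-flat.
G-flat dominant seventh sharp nine = G-flat, B-flat, D-flat, F-flat, A.
Shared: B-flat.

B-flat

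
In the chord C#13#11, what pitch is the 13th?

C#13#11 is built on C#; its 13th is a major 13th above the root.
A sixth above C uses the letter A, and the major 13th above C# is A#.

A#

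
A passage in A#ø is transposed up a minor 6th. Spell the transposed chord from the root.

F#, A, C, E

A# up a minor 6th → F#. New chord: F# half-diminished seventh.
- root: F#
- minor 3rd: A
- diminished 5th: C
- minor 7th: E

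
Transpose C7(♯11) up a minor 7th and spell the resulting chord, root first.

A minor 7th up from C is Bb, so the new chord is Bb dominant seventh sharp eleven.
Bb — root
D — major 3rd
F — perfect 5th
Ab — minor 7th
E — augmented 11th

Bb  D  F  Ab  E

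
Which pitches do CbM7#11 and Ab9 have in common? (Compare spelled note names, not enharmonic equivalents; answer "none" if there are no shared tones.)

CbM7#11: Cb Eb Gb Bb F
Ab9: Ab C Eb Gb Bb
Common to both → Eb, Gb, Bb.

Eb  Gb  Bb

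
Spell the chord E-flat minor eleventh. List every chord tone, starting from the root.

E-flat minor eleventh is a minor eleventh built on Eb.
Root: Eb
Minor 3rd (3rd): Gb
Perfect 5th (5th): Bb
Minor 7th (7th): Db
Major 9th (9th): F
Perfect 11th (11th): Ab

Eb – Gb – Bb – Db – F – Ab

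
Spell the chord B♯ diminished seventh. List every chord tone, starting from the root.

B♯ diminished seventh is a diminished seventh built on B♯.
- root: B♯
- minor 3rd: D♯
- diminished 5th: F♯
- diminished 7th: A

B♯, D♯, F♯, A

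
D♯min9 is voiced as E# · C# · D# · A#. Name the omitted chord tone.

F#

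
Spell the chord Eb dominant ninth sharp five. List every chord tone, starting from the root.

Root E-flat, quality dominant ninth sharp five:
E-flat — root
G — major 3rd
B — augmented 5th
D-flat — minor 7th
F — major 9th

E-flat G B D-flat F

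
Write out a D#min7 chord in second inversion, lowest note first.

A♯, C♯, D♯, F♯

In root position, D#min7 is D♯–F♯–A♯–C♯.
Second inversion puts the fifth (A♯) in the bass.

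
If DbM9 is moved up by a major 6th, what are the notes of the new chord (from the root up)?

Db up a major 6th → Bb. New chord: Bb major ninth.
root → Bb
3rd (major 3rd) → D
5th (perfect 5th) → F
7th (major 7th) → A
9th (major 9th) → C

Bb D F A C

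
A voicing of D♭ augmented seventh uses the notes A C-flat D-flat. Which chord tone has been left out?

The full D♭ augmented seventh chord is D-flat, F, A, C-flat.
Comparing with the voicing, the major 3rd (3rd) — F — is absent.

F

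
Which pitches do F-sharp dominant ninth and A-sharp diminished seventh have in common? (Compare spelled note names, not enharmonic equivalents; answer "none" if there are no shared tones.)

A-sharp  C-sharp  E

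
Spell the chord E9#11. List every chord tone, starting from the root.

E G# B D F# A#

Root E, quality dominant ninth sharp eleven:
root → E
3rd (major 3rd) → G#
5th (perfect 5th) → B
7th (minor 7th) → D
9th (major 9th) → F#
11th (augmented 11th) → A#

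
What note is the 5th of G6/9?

D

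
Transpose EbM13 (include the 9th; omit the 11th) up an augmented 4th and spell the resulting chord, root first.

An augmented 4th up from Eb is A, so the new chord is A major thirteenth.
A — root
C# — major 3rd
E — perfect 5th
G# — major 7th
B — major 9th
F# — major 13th

A C# E G# B F#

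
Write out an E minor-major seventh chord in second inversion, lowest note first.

B D# E G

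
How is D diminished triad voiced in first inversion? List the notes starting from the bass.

D diminished triad = D–F–A-flat; first inversion → third (F) lowest.

F A-flat D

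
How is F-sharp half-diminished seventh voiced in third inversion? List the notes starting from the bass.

E  F-sharp  A  C

In root position, F-sharp half-diminished seventh is F-sharp–A–C–E.
Third inversion puts the seventh (E) in the bass.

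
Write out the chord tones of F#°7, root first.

F# – A – C – Eb

Root F#, quality diminished seventh:
F# — root
A — minor 3rd
C — diminished 5th
Eb — diminished 7th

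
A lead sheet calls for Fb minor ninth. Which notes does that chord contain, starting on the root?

F-flat – A-double-flat – C-flat – E-double-flat – G-flat

Root F-flat, quality minor ninth:
- root: F-flat
- minor 3rd: A-double-flat
- perfect 5th: C-flat
- minor 7th: E-double-flat
- major 9th: G-flat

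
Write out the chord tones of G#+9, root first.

G♯, B♯, D𝄪, F♯, A♯

G#+9: dominant ninth sharp five on G♯.
G♯ — root
B♯ — major 3rd
D𝄪 — augmented 5th
F♯ — minor 7th
A♯ — major 9th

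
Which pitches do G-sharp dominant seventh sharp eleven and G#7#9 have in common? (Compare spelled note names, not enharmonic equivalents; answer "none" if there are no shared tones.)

G♯, B♯, D♯, F♯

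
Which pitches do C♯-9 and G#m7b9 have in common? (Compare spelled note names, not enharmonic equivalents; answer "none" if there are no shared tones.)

G#, B, D#

C♯-9 = C#, E, G#, B, D#.
G#m7b9 = G#, B, D#, F#, A.
Shared: G#, B, D#.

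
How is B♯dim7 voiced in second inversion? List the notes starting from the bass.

F# – A – B# – D#

In root position, B♯dim7 is B#–D#–F#–A.
Second inversion puts the fifth (F#) in the bass.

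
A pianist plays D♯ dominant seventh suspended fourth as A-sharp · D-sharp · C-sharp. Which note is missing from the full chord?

G-sharp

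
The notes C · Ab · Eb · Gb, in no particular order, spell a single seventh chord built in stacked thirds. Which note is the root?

Ab

Arranged so that each adjacent pair is a third by letter name: Ab – C – Eb – Gb.
The bottom of that stack, Ab, is the root (this is Ab dominant seventh).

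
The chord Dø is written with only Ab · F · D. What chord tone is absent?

The full Dø chord is D, F, Ab, C.
Comparing with the voicing, the minor 7th (7th) — C — is absent.

C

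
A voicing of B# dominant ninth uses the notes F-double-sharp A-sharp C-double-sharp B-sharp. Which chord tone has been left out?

D-double-sharp

B# dominant ninth = B-sharp, D-double-sharp, F-double-sharp, A-sharp, C-double-sharp. The voicing lacks the 3rd (major 3rd), D-double-sharp.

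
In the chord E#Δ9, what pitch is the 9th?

E#Δ9 is built on E#; its 9th is a major 9th above the root.
A second above E uses the letter F, and the major 9th above E# is F##.

F##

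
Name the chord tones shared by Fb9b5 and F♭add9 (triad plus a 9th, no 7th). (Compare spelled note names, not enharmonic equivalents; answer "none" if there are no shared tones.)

F♭, A♭, G♭

Fb9b5: F♭ A♭ C𝄫 E𝄫 G♭
F♭add9: F♭ A♭ C♭ G♭
Common to both → F♭, A♭, G♭.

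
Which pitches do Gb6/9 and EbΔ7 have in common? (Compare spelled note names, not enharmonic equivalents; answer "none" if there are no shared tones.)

Gb6/9: Gb Bb Db Eb Ab
EbΔ7: Eb G Bb D
Common to both → Bb, Eb.

Bb, Eb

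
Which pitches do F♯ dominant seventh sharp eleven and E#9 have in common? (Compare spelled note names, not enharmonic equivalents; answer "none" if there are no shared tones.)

B#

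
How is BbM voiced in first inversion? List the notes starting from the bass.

In root position, BbM is Bb–D–F.
First inversion puts the third (D) in the bass.

D F Bb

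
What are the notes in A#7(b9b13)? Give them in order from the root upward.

A#7(b9b13): dominant seventh flat nine flat thirteen on A#.
root → A#
3rd (major 3rd) → C##
5th (perfect 5th) → E#
7th (minor 7th) → G#
9th (minor 9th) → B
13th (minor 13th) → F#

A#, C##, E#, G#, B, F#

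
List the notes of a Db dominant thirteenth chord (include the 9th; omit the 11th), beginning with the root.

Db dominant thirteenth is a dominant thirteenth built on D-flat.
D-flat — root
F — major 3rd
A-flat — perfect 5th
C-flat — minor 7th
E-flat — major 9th
B-flat — major 13th

D-flat, F, A-flat, C-flat, E-flat, B-flat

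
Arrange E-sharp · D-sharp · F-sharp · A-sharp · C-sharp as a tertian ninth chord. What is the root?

D-sharp

Stacking in thirds gives D-sharp – F-sharp – A-sharp – C-sharp – E-sharp, so D-sharp is the root — D-sharp minor ninth.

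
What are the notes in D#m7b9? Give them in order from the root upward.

Root D#, quality minor seventh flat nine:
- root: D#
- minor 3rd: F#
- perfect 5th: A#
- minor 7th: C#
- minor 9th: E

D#, F#, A#, C#, E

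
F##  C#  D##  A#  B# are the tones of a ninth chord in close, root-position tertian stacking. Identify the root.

B#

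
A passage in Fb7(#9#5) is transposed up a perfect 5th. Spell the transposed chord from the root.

A perfect 5th up from F♭ is C♭, so the new chord is C♭ dominant seventh sharp nine sharp five.
Root: C♭
Major 3rd (3rd): E♭
Augmented 5th (5th): G
Minor 7th (7th): B𝄫
Augmented 9th (9th): D

C♭, E♭, G, B𝄫, D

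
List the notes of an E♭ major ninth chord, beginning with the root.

Root E-flat, quality major ninth:
E-flat — root
G — major 3rd
B-flat — perfect 5th
D — major 7th
F — major 9th

E-flat – G – B-flat – D – F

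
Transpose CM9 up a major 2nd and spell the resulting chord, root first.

Transposed root: C → D (major 2nd up). So we spell D major ninth:
D — root
F# — major 3rd
A — perfect 5th
C# — major 7th
E — major 9th

D  F#  A  C#  E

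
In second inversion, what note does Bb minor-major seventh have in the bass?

F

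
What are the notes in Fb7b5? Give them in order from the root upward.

F♭  A♭  C𝄫  E𝄫

Root F♭, quality dominant seventh flat five:
- root: F♭
- major 3rd: A♭
- diminished 5th: C𝄫
- minor 7th: E𝄫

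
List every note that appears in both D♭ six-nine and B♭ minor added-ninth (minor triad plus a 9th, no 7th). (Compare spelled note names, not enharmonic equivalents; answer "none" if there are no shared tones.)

D-flat F B-flat

D♭ six-nine = D-flat, F, A-flat, B-flat, E-flat.
B♭ minor added-ninth = B-flat, D-flat, F, C.
Shared: D-flat, F, B-flat.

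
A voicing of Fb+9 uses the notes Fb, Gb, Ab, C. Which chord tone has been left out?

Ebb

Fb+9 = Fb, Ab, C, Ebb, Gb. The voicing lacks the 7th (minor 7th), Ebb.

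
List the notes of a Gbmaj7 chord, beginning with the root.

G♭, B♭, D♭, F

Gbmaj7: major seventh on G♭.
G♭ — root
B♭ — major 3rd
D♭ — perfect 5th
F — major 7th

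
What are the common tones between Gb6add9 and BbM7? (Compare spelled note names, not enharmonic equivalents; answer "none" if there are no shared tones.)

Bb

Gb6add9: Gb Bb Db Eb Ab
BbM7: Bb D F A
Common to both → Bb.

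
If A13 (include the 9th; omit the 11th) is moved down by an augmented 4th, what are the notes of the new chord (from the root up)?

An augmented 4th down from A is E♭, so the new chord is E♭ dominant thirteenth.
root → E♭
3rd (major 3rd) → G
5th (perfect 5th) → B♭
7th (minor 7th) → D♭
9th (major 9th) → F
13th (major 13th) → C

E♭, G, B♭, D♭, F, C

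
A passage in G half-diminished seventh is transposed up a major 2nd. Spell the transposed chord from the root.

A – C – E-flat – G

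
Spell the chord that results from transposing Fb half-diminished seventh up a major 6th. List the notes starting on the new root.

D♭  F♭  A𝄫  C♭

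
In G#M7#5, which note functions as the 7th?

F𝄪

Root of G#M7#5 = G♯. The 7th is a major 7th: G♯ up a major 7th → F𝄪.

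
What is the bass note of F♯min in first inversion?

F♯min in root position is F♯–A–C♯.
First inversion places the third in the bass, which is A.

A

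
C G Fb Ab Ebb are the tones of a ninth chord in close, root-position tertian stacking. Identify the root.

Arranged so that each adjacent pair is a third by letter name: Fb – Ab – C – Ebb – G.
The bottom of that stack, Fb, is the root (this is Fb dominant seventh sharp nine sharp five).

Fb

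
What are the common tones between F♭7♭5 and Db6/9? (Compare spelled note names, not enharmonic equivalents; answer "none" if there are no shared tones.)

Ab

F♭7♭5 = Fb, Ab, Cbb, Ebb.
Db6/9 = Db, F, Ab, Bb, Eb.
Shared: Ab.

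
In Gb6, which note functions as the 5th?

Root of Gb6 = Gb. The 5th is a perfect 5th: Gb up a perfect 5th → Db.

Db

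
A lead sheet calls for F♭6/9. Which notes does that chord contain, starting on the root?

Fb, Ab, Cb, Db, Gb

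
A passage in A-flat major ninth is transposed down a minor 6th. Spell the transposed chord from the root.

Transposed root: A♭ → C (minor 6th down). So we spell C major ninth:
Root: C
Major 3rd (3rd): E
Perfect 5th (5th): G
Major 7th (7th): B
Major 9th (9th): D

C, E, G, B, D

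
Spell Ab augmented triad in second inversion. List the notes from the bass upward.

Ab augmented triad = A-flat–C–E; second inversion → fifth (E) lowest.

E  A-flat  C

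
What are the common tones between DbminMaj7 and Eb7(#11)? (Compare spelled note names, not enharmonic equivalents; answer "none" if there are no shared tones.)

D♭

DbminMaj7 = D♭, F♭, A♭, C.
Eb7(#11) = E♭, G, B♭, D♭, A.
Shared: D♭.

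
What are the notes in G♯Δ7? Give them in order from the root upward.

G♯Δ7 is a major seventh built on G♯.
- root: G♯
- major 3rd: B♯
- perfect 5th: D♯
- major 7th: F𝄪

G♯, B♯, D♯, F𝄪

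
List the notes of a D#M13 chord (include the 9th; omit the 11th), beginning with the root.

D# – F## – A# – C## – E# – B#

D#M13 is a major thirteenth built on D#.
Root: D#
Major 3rd (3rd): F##
Perfect 5th (5th): A#
Major 7th (7th): C##
Major 9th (9th): E#
Major 13th (13th): B#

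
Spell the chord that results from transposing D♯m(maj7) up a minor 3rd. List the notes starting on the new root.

Transposed root: D♯ → F♯ (minor 3rd up). So we spell F♯ minor-major seventh:
F♯ — root
A — minor 3rd
C♯ — perfect 5th
E♯ — major 7th

F♯  A  C♯  E♯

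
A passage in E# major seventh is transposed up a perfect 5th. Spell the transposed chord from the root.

B♯ D𝄪 F𝄪 A𝄪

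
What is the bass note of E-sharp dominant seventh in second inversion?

B♯

E-sharp dominant seventh = E♯–G𝄪–B♯–D♯. Second inversion → fifth in the bass = B♯.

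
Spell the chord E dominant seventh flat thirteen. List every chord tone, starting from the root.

Root E, quality dominant seventh flat thirteen:
E — root
G-sharp — major 3rd
B — perfect 5th
D — minor 7th
C — minor 13th

E – G-sharp – B – D – C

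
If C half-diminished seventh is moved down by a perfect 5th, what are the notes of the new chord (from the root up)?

Transposed root: C → F (perfect 5th down). So we spell F half-diminished seventh:
F — root
Ab — minor 3rd
Cb — diminished 5th
Eb — minor 7th

F  Ab  Cb  Eb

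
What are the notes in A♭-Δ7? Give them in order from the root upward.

Ab, Cb, Eb, G

Root Ab, quality minor-major seventh:
Root: Ab
Minor 3rd (3rd): Cb
Perfect 5th (5th): Eb
Major 7th (7th): G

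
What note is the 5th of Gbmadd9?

Db

Root of Gbmadd9 = Gb. The 5th is a perfect 5th: Gb up a perfect 5th → Db.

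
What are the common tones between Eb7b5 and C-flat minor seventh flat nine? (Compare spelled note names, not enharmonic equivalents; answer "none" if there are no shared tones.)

Bbb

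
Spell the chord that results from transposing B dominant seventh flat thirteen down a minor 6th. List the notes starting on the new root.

D-sharp F-double-sharp A-sharp C-sharp B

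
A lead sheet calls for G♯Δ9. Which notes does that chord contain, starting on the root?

G#  B#  D#  F##  A#

G♯Δ9: major ninth on G#.
- root: G#
- major 3rd: B#
- perfect 5th: D#
- major 7th: F##
- major 9th: A#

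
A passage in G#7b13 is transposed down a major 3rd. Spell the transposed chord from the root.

G# down a major 3rd → E. New chord: E dominant seventh flat thirteen.
root → E
3rd (major 3rd) → G#
5th (perfect 5th) → B
7th (minor 7th) → D
13th (minor 13th) → C

E  G#  B  D  C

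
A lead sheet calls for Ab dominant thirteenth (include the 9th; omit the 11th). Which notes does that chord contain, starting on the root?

Ab – C – Eb – Gb – Bb – F

Ab dominant thirteenth: dominant thirteenth on Ab.
Root: Ab
Major 3rd (3rd): C
Perfect 5th (5th): Eb
Minor 7th (7th): Gb
Major 9th (9th): Bb
Major 13th (13th): F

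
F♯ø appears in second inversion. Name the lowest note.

C

F♯ø in root position is F#–A–C–E.
Second inversion places the fifth in the bass, which is C.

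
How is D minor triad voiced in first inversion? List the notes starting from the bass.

F A D

In root position, D minor triad is D–F–A.
First inversion puts the third (F) in the bass.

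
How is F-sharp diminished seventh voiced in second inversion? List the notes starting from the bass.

C  Eb  F#  A

F-sharp diminished seventh = F#–A–C–Eb; second inversion → fifth (C) lowest.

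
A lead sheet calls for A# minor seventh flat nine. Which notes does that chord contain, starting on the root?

A# minor seventh flat nine is a minor seventh flat nine built on A-sharp.
- root: A-sharp
- minor 3rd: C-sharp
- perfect 5th: E-sharp
- minor 7th: G-sharp
- minor 9th: B

A-sharp, C-sharp, E-sharp, G-sharp, B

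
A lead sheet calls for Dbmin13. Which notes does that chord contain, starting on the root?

Root Db, quality minor thirteenth:
Db — root
Fb — minor 3rd
Ab — perfect 5th
Cb — minor 7th
Eb — major 9th
Gb — perfect 11th
Bb — major 13th

Db, Fb, Ab, Cb, Eb, Gb, Bb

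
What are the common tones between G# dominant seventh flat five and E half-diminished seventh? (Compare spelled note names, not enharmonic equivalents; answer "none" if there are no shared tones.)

D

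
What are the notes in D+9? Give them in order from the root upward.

D+9: dominant ninth sharp five on D.
root → D
3rd (major 3rd) → F#
5th (augmented 5th) → A#
7th (minor 7th) → C
9th (major 9th) → E

D, F#, A#, C, E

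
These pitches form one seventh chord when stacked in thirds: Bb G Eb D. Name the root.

Eb

Stacking in thirds gives Eb – G – Bb – D, so Eb is the root — Eb major seventh.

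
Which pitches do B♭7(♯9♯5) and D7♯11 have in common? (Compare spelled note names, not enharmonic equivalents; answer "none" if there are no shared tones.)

D  F#

B♭7(♯9♯5): Bb D F# Ab C#
D7♯11: D F# A C G#
Common to both → D, F#.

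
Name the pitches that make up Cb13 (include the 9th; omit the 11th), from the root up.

C♭, E♭, G♭, B𝄫, D♭, A♭

Cb13: dominant thirteenth on C♭.
root → C♭
3rd (major 3rd) → E♭
5th (perfect 5th) → G♭
7th (minor 7th) → B𝄫
9th (major 9th) → D♭
13th (major 13th) → A♭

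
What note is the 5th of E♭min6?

Bb

Root of E♭min6 = Eb. The 5th is a perfect 5th: Eb up a perfect 5th → Bb.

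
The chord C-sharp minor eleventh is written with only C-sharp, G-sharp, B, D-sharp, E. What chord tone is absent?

F-sharp

The full C-sharp minor eleventh chord is C-sharp, E, G-sharp, B, D-sharp, F-sharp.
Comparing with the voicing, the perfect 11th (11th) — F-sharp — is absent.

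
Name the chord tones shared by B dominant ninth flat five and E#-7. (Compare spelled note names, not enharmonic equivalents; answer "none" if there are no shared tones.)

D#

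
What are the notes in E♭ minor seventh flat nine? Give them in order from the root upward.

E♭ minor seventh flat nine: minor seventh flat nine on E♭.
root → E♭
3rd (minor 3rd) → G♭
5th (perfect 5th) → B♭
7th (minor 7th) → D♭
9th (minor 9th) → F♭

E♭  G♭  B♭  D♭  F♭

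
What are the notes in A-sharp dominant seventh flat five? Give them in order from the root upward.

Root A-sharp, quality dominant seventh flat five:
A-sharp — root
C-double-sharp — major 3rd
E — diminished 5th
G-sharp — minor 7th

A-sharp  C-double-sharp  E  G-sharp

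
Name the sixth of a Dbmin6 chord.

B♭

Root of Dbmin6 = D♭. The 6th is a major 6th: D♭ up a major 6th → B♭.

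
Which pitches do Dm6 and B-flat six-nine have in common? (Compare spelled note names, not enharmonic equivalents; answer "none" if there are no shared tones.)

D  F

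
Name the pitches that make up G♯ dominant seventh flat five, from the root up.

G♯ dominant seventh flat five is a dominant seventh flat five built on G#.
- root: G#
- major 3rd: B#
- diminished 5th: D
- minor 7th: F#

G# B# D F#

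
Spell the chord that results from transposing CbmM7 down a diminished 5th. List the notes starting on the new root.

F – A♭ – C – E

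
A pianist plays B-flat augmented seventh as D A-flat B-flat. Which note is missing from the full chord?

F-sharp

The full B-flat augmented seventh chord is B-flat, D, F-sharp, A-flat.
Comparing with the voicing, the augmented 5th (5th) — F-sharp — is absent.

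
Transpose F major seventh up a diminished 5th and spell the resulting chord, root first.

Cb  Eb  Gb  Bb

F up a diminished 5th → Cb. New chord: Cb major seventh.
root → Cb
3rd (major 3rd) → Eb
5th (perfect 5th) → Gb
7th (major 7th) → Bb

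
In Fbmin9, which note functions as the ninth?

Gb

Root of Fbmin9 = Fb. The 9th is a major 9th: Fb up a major 9th → Gb.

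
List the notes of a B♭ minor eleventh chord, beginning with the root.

Root B-flat, quality minor eleventh:
Root: B-flat
Minor 3rd (3rd): D-flat
Perfect 5th (5th): F
Minor 7th (7th): A-flat
Major 9th (9th): C
Perfect 11th (11th): E-flat

B-flat – D-flat – F – A-flat – C – E-flat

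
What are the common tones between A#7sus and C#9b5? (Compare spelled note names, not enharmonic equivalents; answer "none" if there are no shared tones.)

A#7sus = A♯, D♯, E♯, G♯.
C#9b5 = C♯, E♯, G, B, D♯.
Shared: D♯, E♯.

D♯  E♯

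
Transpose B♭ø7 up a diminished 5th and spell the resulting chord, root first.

A diminished 5th up from Bb is Fb, so the new chord is Fb half-diminished seventh.
Fb — root
Abb — minor 3rd
Cbb — diminished 5th
Ebb — minor 7th

Fb, Abb, Cbb, Ebb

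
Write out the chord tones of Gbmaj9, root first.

Gb, Bb, Db, F, Ab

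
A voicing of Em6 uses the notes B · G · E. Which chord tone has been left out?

Em6 = E, G, B, C#. The voicing lacks the 6th (major 6th), C#.

C#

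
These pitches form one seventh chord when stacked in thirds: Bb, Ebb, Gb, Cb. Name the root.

Cb

Arranged so that each adjacent pair is a third by letter name: Cb – Ebb – Gb – Bb.
The bottom of that stack, Cb, is the root (this is Cb minor-major seventh).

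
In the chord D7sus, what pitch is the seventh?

C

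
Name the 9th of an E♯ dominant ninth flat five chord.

E♯ dominant ninth flat five is built on E#; its 9th is a major 9th above the root.
A second above E uses the letter F, and the major 9th above E# is F##.

F##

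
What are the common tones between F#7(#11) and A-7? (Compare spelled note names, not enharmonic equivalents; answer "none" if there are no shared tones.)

E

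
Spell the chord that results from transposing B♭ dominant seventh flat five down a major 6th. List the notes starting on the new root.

Db F Abb Cb

A major 6th down from Bb is Db, so the new chord is Db dominant seventh flat five.
Db — root
F — major 3rd
Abb — diminished 5th
Cb — minor 7th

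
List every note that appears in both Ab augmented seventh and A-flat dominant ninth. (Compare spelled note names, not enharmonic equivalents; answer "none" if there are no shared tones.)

Ab augmented seventh = A-flat, C, E, G-flat.
A-flat dominant ninth = A-flat, C, E-flat, G-flat, B-flat.
Shared: A-flat, C, G-flat.

A-flat  C  G-flat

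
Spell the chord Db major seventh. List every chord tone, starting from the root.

D♭, F, A♭, C

Root D♭, quality major seventh:
- root: D♭
- major 3rd: F
- perfect 5th: A♭
- major 7th: C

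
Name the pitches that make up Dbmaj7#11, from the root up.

Db  F  Ab  C  G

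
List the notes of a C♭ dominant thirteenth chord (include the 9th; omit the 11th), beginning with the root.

Root C-flat, quality dominant thirteenth:
C-flat — root
E-flat — major 3rd
G-flat — perfect 5th
B-double-flat — minor 7th
D-flat — major 9th
A-flat — major 13th

C-flat  E-flat  G-flat  B-double-flat  D-flat  A-flat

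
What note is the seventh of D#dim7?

C

Root of D#dim7 = D♯. The 7th is a diminished 7th: D♯ up a diminished 7th → C.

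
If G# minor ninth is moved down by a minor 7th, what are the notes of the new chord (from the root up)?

A minor 7th down from G# is A#, so the new chord is A# minor ninth.
- root: A#
- minor 3rd: C#
- perfect 5th: E#
- minor 7th: G#
- major 9th: B#

A#, C#, E#, G#, B#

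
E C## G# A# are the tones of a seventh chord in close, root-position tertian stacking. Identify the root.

A#

Stacking in thirds gives A# – C## – E – G#, so A# is the root — A# dominant seventh flat five.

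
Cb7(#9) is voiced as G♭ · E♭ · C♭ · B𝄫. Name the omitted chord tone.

Cb7(#9) = C♭, E♭, G♭, B𝄫, D. The voicing lacks the 9th (augmented 9th), D.

D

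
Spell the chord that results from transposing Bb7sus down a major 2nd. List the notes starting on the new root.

A♭ – D♭ – E♭ – G♭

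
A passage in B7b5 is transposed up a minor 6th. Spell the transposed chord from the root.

G  B  Db  F

B up a minor 6th → G. New chord: G dominant seventh flat five.
Root: G
Major 3rd (3rd): B
Diminished 5th (5th): Db
Minor 7th (7th): F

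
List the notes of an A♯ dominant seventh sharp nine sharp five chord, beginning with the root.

A♯ dominant seventh sharp nine sharp five is a dominant seventh sharp nine sharp five built on A#.
A# — root
C## — major 3rd
E## — augmented 5th
G# — minor 7th
B## — augmented 9th

A# – C## – E## – G# – B##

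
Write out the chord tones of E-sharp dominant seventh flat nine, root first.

E-sharp dominant seventh flat nine: dominant seventh flat nine on E-sharp.
Root: E-sharp
Major 3rd (3rd): G-double-sharp
Perfect 5th (5th): B-sharp
Minor 7th (7th): D-sharp
Minor 9th (9th): F-sharp

E-sharp  G-double-sharp  B-sharp  D-sharp  F-sharp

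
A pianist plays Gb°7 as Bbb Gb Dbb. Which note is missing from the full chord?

Gb°7 = Gb, Bbb, Dbb, Fbb. The voicing lacks the 7th (diminished 7th), Fbb.

Fbb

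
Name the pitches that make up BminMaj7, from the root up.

Root B, quality minor-major seventh:
B — root
D — minor 3rd
F# — perfect 5th
A# — major 7th

B  D  F#  A#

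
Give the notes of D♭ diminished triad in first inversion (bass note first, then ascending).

D♭ diminished triad = Db–Fb–Abb; first inversion → third (Fb) lowest.

Fb, Abb, Db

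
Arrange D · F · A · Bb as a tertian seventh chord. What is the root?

Bb

Stacking in thirds gives Bb – D – F – A, so Bb is the root — Bb major seventh.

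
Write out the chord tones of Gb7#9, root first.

Gb7#9: dominant seventh sharp nine on Gb.
Gb — root
Bb — major 3rd
Db — perfect 5th
Fb — minor 7th
A — augmented 9th

Gb  Bb  Db  Fb  A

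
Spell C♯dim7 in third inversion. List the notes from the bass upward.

In root position, C♯dim7 is C#–E–G–Bb.
Third inversion puts the seventh (Bb) in the bass.

Bb  C#  E  G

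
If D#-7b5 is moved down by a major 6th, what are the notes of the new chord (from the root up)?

A major 6th down from D# is F#, so the new chord is F# half-diminished seventh.
root → F#
3rd (minor 3rd) → A
5th (diminished 5th) → C
7th (minor 7th) → E

F#, A, C, E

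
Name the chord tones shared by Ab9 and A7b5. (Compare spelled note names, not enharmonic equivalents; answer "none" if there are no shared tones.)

Eb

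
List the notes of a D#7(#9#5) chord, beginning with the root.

D♯ F𝄪 A𝄪 C♯ E𝄪

D#7(#9#5) is a dominant seventh sharp nine sharp five built on D♯.
D♯ — root
F𝄪 — major 3rd
A𝄪 — augmented 5th
C♯ — minor 7th
E𝄪 — augmented 9th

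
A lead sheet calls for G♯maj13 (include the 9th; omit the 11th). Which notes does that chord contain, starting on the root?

G♯maj13 is a major thirteenth built on G#.
Root: G#
Major 3rd (3rd): B#
Perfect 5th (5th): D#
Major 7th (7th): F##
Major 9th (9th): A#
Major 13th (13th): E#

G#, B#, D#, F##, A#, E#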